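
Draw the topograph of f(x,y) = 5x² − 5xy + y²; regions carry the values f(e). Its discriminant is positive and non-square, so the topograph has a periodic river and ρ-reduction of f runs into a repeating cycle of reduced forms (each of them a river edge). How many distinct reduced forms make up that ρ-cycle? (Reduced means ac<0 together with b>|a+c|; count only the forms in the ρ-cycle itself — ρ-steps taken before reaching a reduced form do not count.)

D = 5, ⌊√D⌋ = 2
descent: ρ → (1,1,-1)  [lands on river]
river: ρ → (-1,1,1)
ρ-cycle length = 2 (tail of 1 descent step not counted)

2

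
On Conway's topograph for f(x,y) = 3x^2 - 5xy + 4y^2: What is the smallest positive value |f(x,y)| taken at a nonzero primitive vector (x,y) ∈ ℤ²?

translate: b→1 (≡-5 mod 6), so (3,-5,4)→(3,1,2)
flip: (3,1,2)→(2,-1,3)
reduced (well bottom): (2,-1,3) with a≤c, −a<b≤a
well minimum = a = 2

2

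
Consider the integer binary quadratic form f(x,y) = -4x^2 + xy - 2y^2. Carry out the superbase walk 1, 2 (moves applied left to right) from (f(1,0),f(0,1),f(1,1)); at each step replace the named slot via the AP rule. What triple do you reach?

start (-4,-2,-5) = (f(1,0),f(0,1),f(1,1))
replace slot 1: 2·((-2)+(-5)) − (-4) = -10 → (-10,-2,-5)
replace slot 2: 2·((-10)+(-5)) − (-2) = -28 → (-10,-28,-5)

-10,-28,-5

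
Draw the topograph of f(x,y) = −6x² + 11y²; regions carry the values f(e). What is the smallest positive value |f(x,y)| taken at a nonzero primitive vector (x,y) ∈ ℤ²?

descent: ρ → (11,0,-6)
descent: ρ → (-6,12,5)  [lands on river]
river: ρ → (5,8,-10)
river: ρ → (-10,12,3)
river: ρ → (3,12,-10)
river: ρ → (-10,8,5)
river: ρ → (5,12,-6)
closes: descent 2, river 6
min |a| on river = 3

3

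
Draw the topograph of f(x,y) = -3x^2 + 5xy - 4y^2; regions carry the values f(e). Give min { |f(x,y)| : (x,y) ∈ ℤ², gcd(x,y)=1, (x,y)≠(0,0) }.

translate: b→1 (≡-5 mod 6), so (3,-5,4)→(3,1,2)
flip: (3,1,2)→(2,-1,3)
reduced (well bottom): (2,-1,3) with a≤c, −a<b≤a
well minimum |f| = |-2| = 2 (negative-definite)

2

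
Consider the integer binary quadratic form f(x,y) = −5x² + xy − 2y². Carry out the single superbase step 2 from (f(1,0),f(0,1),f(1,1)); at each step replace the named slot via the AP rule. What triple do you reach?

start (-5,-2,-6) = (f(1,0),f(0,1),f(1,1))
replace slot 2: 2·((-5)+(-6)) − (-2) = -20 → (-5,-20,-6)

-5,-20,-6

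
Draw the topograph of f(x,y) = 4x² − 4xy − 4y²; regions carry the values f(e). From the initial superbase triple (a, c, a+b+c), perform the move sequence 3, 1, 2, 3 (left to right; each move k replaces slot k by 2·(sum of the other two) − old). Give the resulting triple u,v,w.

start (4,-4,-4) = (f(1,0),f(0,1),f(1,1))
replace slot 3: 2·(4+(-4)) − (-4) = 4 → (4,-4,4)
replace slot 1: 2·((-4)+4) − 4 = -4 → (-4,-4,4)
replace slot 2: 2·((-4)+4) − (-4) = 4 → (-4,4,4)
replace slot 3: 2·((-4)+4) − 4 = -4 → (-4,4,-4)

-4,4,-4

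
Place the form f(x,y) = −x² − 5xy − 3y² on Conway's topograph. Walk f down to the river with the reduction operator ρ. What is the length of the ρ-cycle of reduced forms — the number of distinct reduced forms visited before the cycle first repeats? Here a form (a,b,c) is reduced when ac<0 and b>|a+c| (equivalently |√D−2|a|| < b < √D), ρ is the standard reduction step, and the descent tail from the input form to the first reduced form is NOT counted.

D = 13, ⌊√D⌋ = 3
descent: ρ → (-3,-1,1)
descent: ρ → (1,3,-1)  [lands on river]
river: ρ → (-1,3,1)
ρ-cycle length = 2 (tail of 2 descent steps not counted)

2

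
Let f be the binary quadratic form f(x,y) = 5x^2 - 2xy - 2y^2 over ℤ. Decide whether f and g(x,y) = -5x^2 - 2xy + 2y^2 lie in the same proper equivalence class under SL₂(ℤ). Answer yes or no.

D₁ = 44, D₂ = 44
river cycle of f (length 2): (-2, 6, 1), (1, 6, -2)
river cycle of g (length 2): (2, 6, -1), (-1, 6, 2)
cycles differ ⇒ inequivalent

no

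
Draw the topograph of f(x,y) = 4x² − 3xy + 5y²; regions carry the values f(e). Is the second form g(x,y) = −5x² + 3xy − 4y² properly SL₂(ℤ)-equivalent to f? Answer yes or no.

D₁ = -71, D₂ = -71
f: reduced (well bottom): (4,-3,5) with a≤c, −a<b≤a
g is negative-definite; reduce −g:
−g: flip: (5,-3,4)→(4,3,5)
−g: reduced (well bottom): (4,3,5) with a≤c, −a<b≤a
flip sign back: reduced form of g is (-4,-3,-5)
reduced forms (4, -3, 5) vs (-4, -3, -5) ⇒ inequivalent

no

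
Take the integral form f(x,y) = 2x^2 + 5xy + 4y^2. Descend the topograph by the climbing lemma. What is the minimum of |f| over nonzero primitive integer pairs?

translate: b→1 (≡5 mod 4), so (2,5,4)→(2,1,1)
flip: (2,1,1)→(1,-1,2)
translate: b→1 (≡-1 mod 2), so (1,-1,2)→(1,1,2)
reduced (well bottom): (1,1,2) with a≤c, −a<b≤a
well minimum = a = 1

1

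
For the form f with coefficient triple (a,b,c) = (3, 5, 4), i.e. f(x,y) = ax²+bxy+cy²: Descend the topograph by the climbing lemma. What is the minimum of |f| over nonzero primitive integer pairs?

translate: b→-1 (≡5 mod 6), so (3,5,4)→(3,-1,2)
flip: (3,-1,2)→(2,1,3)
reduced (well bottom): (2,1,3) with a≤c, −a<b≤a
well minimum = a = 2

2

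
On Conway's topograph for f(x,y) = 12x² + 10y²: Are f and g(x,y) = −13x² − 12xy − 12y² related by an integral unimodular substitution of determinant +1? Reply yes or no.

D₁ = -480, D₂ = -480
f: flip: (12,0,10)→(10,0,12)
f: reduced (well bottom): (10,0,12) with a≤c, −a<b≤a
g is negative-definite; reduce −g:
−g: flip: (13,12,12)→(12,-12,13)
−g: translate: b→12 (≡-12 mod 24), so (12,-12,13)→(12,12,13)
−g: reduced (well bottom): (12,12,13) with a≤c, −a<b≤a
flip sign back: reduced form of g is (-12,-12,-13)
reduced forms (10, 0, 12) vs (-12, -12, -13) ⇒ inequivalent

no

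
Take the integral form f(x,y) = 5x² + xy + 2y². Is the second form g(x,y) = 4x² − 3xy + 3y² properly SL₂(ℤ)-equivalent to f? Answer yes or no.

D₁ = -39, D₂ = -39
f: flip: (5,1,2)→(2,-1,5)
f: reduced (well bottom): (2,-1,5) with a≤c, −a<b≤a
g: flip: (4,-3,3)→(3,3,4)
g: reduced (well bottom): (3,3,4) with a≤c, −a<b≤a
reduced forms (2, -1, 5) vs (3, 3, 4) ⇒ inequivalent

no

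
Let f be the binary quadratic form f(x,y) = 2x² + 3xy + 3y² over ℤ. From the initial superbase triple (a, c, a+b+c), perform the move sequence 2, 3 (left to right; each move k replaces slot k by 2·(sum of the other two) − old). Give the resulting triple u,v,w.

start (2,3,8) = (f(1,0),f(0,1),f(1,1))
replace slot 2: 2·(2+8) − 3 = 17 → (2,17,8)
replace slot 3: 2·(2+17) − 8 = 30 → (2,17,30)

2,17,30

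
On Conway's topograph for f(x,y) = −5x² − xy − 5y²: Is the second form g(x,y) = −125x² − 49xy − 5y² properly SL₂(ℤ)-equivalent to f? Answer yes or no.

D₁ = -99, D₂ = -99
f is negative-definite; reduce −f:
−f: reduced (well bottom): (5,1,5) with a≤c, −a<b≤a
flip sign back: reduced form of f is (-5,-1,-5)
g is negative-definite; reduce −g:
−g: flip: (125,49,5)→(5,-49,125)
−g: translate: b→1 (≡-49 mod 10), so (5,-49,125)→(5,1,5)
−g: reduced (well bottom): (5,1,5) with a≤c, −a<b≤a
flip sign back: reduced form of g is (-5,-1,-5)
reduced forms (-5, -1, -5) vs (-5, -1, -5) ⇒ equivalent

yes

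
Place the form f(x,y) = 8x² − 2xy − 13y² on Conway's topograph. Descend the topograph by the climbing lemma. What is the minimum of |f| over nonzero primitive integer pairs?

descent: ρ → (-13,2,8)
descent: ρ → (8,14,-7)  [lands on river]
river: ρ → (-7,14,8)
river: ρ → (8,18,-3)
river: ρ → (-3,18,8)
closes: descent 2, river 4
min |a| on river = 3

3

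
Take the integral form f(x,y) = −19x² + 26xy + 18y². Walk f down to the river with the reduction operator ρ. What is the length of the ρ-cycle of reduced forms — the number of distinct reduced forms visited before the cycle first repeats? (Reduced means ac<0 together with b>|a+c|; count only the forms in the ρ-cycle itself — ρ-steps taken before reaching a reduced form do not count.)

D = 2044, ⌊√D⌋ = 45
river: ρ → (18,10,-27)
river: ρ → (-27,44,1)
river: ρ → (1,44,-27)
river: ρ → (-27,10,18)
river: ρ → (18,26,-19)
river: ρ → (-19,12,25)
river: ρ → (25,38,-6)
river: ρ → (-6,34,37)
river: ρ → (37,40,-3)
river: ρ → (-3,44,9)
river: ρ → (9,28,-35)
river: ρ → (-35,42,2)
river: ρ → (2,42,-35)
river: ρ → (-35,28,9)
river: ρ → (9,44,-3)
river: ρ → (-3,40,37)
river: ρ → (37,34,-6)
river: ρ → (-6,38,25)
river: ρ → (25,12,-19)
river: ρ → (-19,26,18)
ρ-cycle length = 20 (tail of 0 descent steps not counted)

20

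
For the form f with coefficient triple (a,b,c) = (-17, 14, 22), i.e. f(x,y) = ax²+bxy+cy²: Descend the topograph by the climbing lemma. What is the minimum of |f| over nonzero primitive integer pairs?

river: ρ → (22,30,-9)
river: ρ → (-9,24,31)
river: ρ → (31,38,-2)
river: ρ → (-2,38,31)
river: ρ → (31,24,-9)
river: ρ → (-9,30,22)
river: ρ → (22,14,-17)
river: ρ → (-17,20,19)
river: ρ → (19,18,-18)
river: ρ → (-18,18,19)
river: ρ → (19,20,-17)
river: ρ → (-17,14,22)
closes: descent 0, river 12
min |a| on river = 2

2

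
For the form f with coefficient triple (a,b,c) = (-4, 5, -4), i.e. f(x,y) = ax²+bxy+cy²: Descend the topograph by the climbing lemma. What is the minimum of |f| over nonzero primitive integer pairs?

translate: b→3 (≡-5 mod 8), so (4,-5,4)→(4,3,3)
flip: (4,3,3)→(3,-3,4)
translate: b→3 (≡-3 mod 6), so (3,-3,4)→(3,3,4)
reduced (well bottom): (3,3,4) with a≤c, −a<b≤a
well minimum |f| = |-3| = 3 (negative-definite)

3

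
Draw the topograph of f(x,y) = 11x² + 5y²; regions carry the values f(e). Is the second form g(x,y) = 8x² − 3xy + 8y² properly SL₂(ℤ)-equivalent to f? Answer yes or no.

D₁ = -220, D₂ = -247
discriminants differ ⇒ not SL₂(ℤ)-equivalent

no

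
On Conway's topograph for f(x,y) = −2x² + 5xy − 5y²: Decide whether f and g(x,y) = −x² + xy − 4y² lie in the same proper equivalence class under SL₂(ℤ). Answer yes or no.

D₁ = -15, D₂ = -15
f is negative-definite; reduce −f:
−f: translate: b→-1 (≡-5 mod 4), so (2,-5,5)→(2,-1,2)
−f: flip: (2,-1,2)→(2,1,2)
−f: reduced (well bottom): (2,1,2) with a≤c, −a<b≤a
flip sign back: reduced form of f is (-2,-1,-2)
g is negative-definite; reduce −g:
−g: translate: b→1 (≡-1 mod 2), so (1,-1,4)→(1,1,4)
−g: reduced (well bottom): (1,1,4) with a≤c, −a<b≤a
flip sign back: reduced form of g is (-1,-1,-4)
reduced forms (-2, -1, -2) vs (-1, -1, -4) ⇒ inequivalent

no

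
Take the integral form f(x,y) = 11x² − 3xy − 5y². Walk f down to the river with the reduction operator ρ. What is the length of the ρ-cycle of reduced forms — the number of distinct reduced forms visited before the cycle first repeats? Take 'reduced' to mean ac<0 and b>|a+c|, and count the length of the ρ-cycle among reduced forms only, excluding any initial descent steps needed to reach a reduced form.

D = 229, ⌊√D⌋ = 15
descent: ρ → (-5,13,3)  [lands on river]
river: ρ → (3,11,-9)
river: ρ → (-9,7,5)
river: ρ → (5,13,-3)
river: ρ → (-3,11,9)
river: ρ → (9,7,-5)
ρ-cycle length = 6 (tail of 1 descent step not counted)

6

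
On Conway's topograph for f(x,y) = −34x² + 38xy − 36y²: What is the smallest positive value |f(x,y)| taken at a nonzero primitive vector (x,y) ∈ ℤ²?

translate: b→30 (≡-38 mod 68), so (34,-38,36)→(34,30,32)
flip: (34,30,32)→(32,-30,34)
reduced (well bottom): (32,-30,34) with a≤c, −a<b≤a
well minimum |f| = |-32| = 32 (negative-definite)

32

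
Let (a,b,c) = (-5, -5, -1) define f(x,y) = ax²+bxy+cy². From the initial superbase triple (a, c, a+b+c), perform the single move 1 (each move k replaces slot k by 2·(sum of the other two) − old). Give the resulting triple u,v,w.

start (-5,-1,-11) = (f(1,0),f(0,1),f(1,1))
replace slot 1: 2·((-1)+(-11)) − (-5) = -19 → (-19,-1,-11)

-19,-1,-11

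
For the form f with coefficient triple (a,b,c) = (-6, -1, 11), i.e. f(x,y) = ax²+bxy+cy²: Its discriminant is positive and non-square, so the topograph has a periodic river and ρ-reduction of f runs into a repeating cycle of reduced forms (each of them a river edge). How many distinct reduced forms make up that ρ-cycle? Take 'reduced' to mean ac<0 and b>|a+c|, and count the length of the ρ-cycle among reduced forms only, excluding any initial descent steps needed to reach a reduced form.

D = 265, ⌊√D⌋ = 16
descent: ρ → (11,1,-6)
descent: ρ → (-6,11,6)  [lands on river]
river: ρ → (6,13,-4)
river: ρ → (-4,11,9)
river: ρ → (9,7,-6)
river: ρ → (-6,5,10)
river: ρ → (10,15,-1)
river: ρ → (-1,15,10)
river: ρ → (10,5,-6)
river: ρ → (-6,7,9)
river: ρ → (9,11,-4)
river: ρ → (-4,13,6)
river: ρ → (6,11,-6)
river: ρ → (-6,13,4)
river: ρ → (4,11,-9)
river: ρ → (-9,7,6)
river: ρ → (6,5,-10)
river: ρ → (-10,15,1)
river: ρ → (1,15,-10)
river: ρ → (-10,5,6)
river: ρ → (6,7,-9)
river: ρ → (-9,11,4)
river: ρ → (4,13,-6)
ρ-cycle length = 22 (tail of 2 descent steps not counted)

22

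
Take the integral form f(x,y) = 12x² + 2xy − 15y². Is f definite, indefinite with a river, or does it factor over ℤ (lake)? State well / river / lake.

D = b²−4ac = 2² − 4·12·(-15) = 724
D > 0 non-square ⇒ indefinite ⇒ periodic river

river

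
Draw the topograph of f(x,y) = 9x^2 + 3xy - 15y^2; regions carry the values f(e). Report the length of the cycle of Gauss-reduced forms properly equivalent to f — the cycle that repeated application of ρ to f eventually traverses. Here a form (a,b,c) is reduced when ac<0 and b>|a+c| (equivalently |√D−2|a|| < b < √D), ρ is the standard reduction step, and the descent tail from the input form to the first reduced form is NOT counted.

D = 549, ⌊√D⌋ = 23
descent: ρ → (-15,-3,9)
descent: ρ → (9,21,-3)  [lands on river]
river: ρ → (-3,21,9)
river: ρ → (9,15,-9)
river: ρ → (-9,21,3)
river: ρ → (3,21,-9)
river: ρ → (-9,15,9)
ρ-cycle length = 6 (tail of 2 descent steps not counted)

6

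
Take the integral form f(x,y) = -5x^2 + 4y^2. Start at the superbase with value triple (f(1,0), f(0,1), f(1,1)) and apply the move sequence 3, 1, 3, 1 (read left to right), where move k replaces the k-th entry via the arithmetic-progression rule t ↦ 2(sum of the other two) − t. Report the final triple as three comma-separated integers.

start (-5,4,-1) = (f(1,0),f(0,1),f(1,1))
replace slot 3: 2·((-5)+4) − (-1) = -1 → (-5,4,-1)
replace slot 1: 2·(4+(-1)) − (-5) = 11 → (11,4,-1)
replace slot 3: 2·(11+4) − (-1) = 31 → (11,4,31)
replace slot 1: 2·(4+31) − 11 = 59 → (59,4,31)

59,4,31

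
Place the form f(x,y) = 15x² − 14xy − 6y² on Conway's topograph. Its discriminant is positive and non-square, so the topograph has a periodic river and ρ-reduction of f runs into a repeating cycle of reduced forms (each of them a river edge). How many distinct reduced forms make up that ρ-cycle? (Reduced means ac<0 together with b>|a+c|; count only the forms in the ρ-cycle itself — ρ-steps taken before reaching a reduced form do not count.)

D = 556, ⌊√D⌋ = 23
descent: ρ → (-6,14,15)  [lands on river]
river: ρ → (15,16,-5)
river: ρ → (-5,14,18)
river: ρ → (18,22,-1)
river: ρ → (-1,22,18)
river: ρ → (18,14,-5)
river: ρ → (-5,16,15)
river: ρ → (15,14,-6)
river: ρ → (-6,22,3)
river: ρ → (3,20,-13)
river: ρ → (-13,6,10)
river: ρ → (10,14,-9)
river: ρ → (-9,22,2)
river: ρ → (2,22,-9)
river: ρ → (-9,14,10)
river: ρ → (10,6,-13)
river: ρ → (-13,20,3)
river: ρ → (3,22,-6)
ρ-cycle length = 18 (tail of 1 descent step not counted)

18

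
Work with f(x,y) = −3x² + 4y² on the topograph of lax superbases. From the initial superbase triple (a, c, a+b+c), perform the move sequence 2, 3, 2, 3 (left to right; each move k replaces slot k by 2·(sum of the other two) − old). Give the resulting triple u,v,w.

start (-3,4,1) = (f(1,0),f(0,1),f(1,1))
replace slot 2: 2·((-3)+1) − 4 = -8 → (-3,-8,1)
replace slot 3: 2·((-3)+(-8)) − 1 = -23 → (-3,-8,-23)
replace slot 2: 2·((-3)+(-23)) − (-8) = -44 → (-3,-44,-23)
replace slot 3: 2·((-3)+(-44)) − (-23) = -71 → (-3,-44,-71)

-3,-44,-71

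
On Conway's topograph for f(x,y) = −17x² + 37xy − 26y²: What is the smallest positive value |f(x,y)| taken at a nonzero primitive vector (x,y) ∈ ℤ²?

translate: b→-3 (≡-37 mod 34), so (17,-37,26)→(17,-3,6)
flip: (17,-3,6)→(6,3,17)
reduced (well bottom): (6,3,17) with a≤c, −a<b≤a
well minimum |f| = |-6| = 6 (negative-definite)

6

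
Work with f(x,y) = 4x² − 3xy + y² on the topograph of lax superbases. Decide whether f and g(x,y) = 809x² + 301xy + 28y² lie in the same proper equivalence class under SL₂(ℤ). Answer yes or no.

D₁ = -7, D₂ = -7
f: flip: (4,-3,1)→(1,3,4)
f: translate: b→1 (≡3 mod 2), so (1,3,4)→(1,1,2)
f: reduced (well bottom): (1,1,2) with a≤c, −a<b≤a
g: flip: (809,301,28)→(28,-301,809)
g: translate: b→-21 (≡-301 mod 56), so (28,-301,809)→(28,-21,4)
g: flip: (28,-21,4)→(4,21,28)
g: translate: b→-3 (≡21 mod 8), so (4,21,28)→(4,-3,1)
g: flip: (4,-3,1)→(1,3,4)
g: translate: b→1 (≡3 mod 2), so (1,3,4)→(1,1,2)
g: reduced (well bottom): (1,1,2) with a≤c, −a<b≤a
reduced forms (1, 1, 2) vs (1, 1, 2) ⇒ equivalent

yes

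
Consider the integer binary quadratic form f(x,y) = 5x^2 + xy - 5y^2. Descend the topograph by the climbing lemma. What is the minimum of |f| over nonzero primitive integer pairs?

river: ρ → (-5,9,1)
river: ρ → (1,9,-5)
river: ρ → (-5,1,5)
river: ρ → (5,9,-1)
river: ρ → (-1,9,5)
river: ρ → (5,1,-5)
closes: descent 0, river 6
min |a| on river = 1

1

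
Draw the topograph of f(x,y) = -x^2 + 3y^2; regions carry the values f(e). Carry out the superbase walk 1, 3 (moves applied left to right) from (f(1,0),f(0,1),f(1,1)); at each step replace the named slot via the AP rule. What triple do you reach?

start (-1,3,2) = (f(1,0),f(0,1),f(1,1))
replace slot 1: 2·(3+2) − (-1) = 11 → (11,3,2)
replace slot 3: 2·(11+3) − 2 = 26 → (11,3,26)

11,3,26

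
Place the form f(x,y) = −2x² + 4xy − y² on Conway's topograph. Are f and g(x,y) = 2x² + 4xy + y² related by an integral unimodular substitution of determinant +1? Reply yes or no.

D₁ = 8, D₂ = 8
river cycle of f (length 2): (-1, 2, 1), (1, 2, -1)
river cycle of g (length 2): (1, 2, -1), (-1, 2, 1)
cycles coincide ⇒ equivalent

yes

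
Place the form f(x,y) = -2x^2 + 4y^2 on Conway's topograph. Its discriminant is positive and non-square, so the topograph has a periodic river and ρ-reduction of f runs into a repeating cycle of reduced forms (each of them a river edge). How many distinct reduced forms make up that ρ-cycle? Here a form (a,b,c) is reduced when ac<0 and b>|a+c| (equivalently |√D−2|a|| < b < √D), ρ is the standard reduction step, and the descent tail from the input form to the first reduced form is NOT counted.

D = 32, ⌊√D⌋ = 5
descent: ρ → (4,0,-2)
descent: ρ → (-2,4,2)  [lands on river]
river: ρ → (2,4,-2)
ρ-cycle length = 2 (tail of 2 descent steps not counted)

2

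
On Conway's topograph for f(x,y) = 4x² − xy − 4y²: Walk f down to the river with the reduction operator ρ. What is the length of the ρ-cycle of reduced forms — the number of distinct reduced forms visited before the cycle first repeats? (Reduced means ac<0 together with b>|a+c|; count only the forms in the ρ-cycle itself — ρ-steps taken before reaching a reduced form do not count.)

D = 65, ⌊√D⌋ = 8
descent: ρ → (-4,1,4)  [lands on river]
river: ρ → (4,7,-1)
river: ρ → (-1,7,4)
river: ρ → (4,1,-4)
river: ρ → (-4,7,1)
river: ρ → (1,7,-4)
ρ-cycle length = 6 (tail of 1 descent step not counted)

6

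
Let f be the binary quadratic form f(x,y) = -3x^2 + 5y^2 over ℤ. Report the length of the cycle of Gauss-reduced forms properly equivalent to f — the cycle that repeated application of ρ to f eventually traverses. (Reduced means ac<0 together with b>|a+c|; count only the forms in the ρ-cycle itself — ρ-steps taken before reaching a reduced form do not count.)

D = 60, ⌊√D⌋ = 7
descent: ρ → (5,0,-3)
descent: ρ → (-3,6,2)  [lands on river]
river: ρ → (2,6,-3)
ρ-cycle length = 2 (tail of 2 descent steps not counted)

2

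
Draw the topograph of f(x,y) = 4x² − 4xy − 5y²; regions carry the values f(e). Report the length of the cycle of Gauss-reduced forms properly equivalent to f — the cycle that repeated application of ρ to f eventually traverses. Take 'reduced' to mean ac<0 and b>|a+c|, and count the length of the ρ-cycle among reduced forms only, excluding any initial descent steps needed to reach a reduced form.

D = 96, ⌊√D⌋ = 9
descent: ρ → (-5,4,4)  [lands on river]
river: ρ → (4,4,-5)
river: ρ → (-5,6,3)
river: ρ → (3,6,-5)
ρ-cycle length = 4 (tail of 1 descent step not counted)

4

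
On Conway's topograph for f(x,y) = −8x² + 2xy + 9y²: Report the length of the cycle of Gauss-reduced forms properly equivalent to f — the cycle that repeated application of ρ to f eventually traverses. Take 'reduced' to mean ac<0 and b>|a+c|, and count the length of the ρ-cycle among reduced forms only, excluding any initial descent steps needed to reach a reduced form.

D = 292, ⌊√D⌋ = 17
river: ρ → (9,16,-1)
river: ρ → (-1,16,9)
river: ρ → (9,2,-8)
river: ρ → (-8,14,3)
river: ρ → (3,16,-3)
river: ρ → (-3,14,8)
river: ρ → (8,2,-9)
river: ρ → (-9,16,1)
river: ρ → (1,16,-9)
river: ρ → (-9,2,8)
river: ρ → (8,14,-3)
river: ρ → (-3,16,3)
river: ρ → (3,14,-8)
river: ρ → (-8,2,9)
ρ-cycle length = 14 (tail of 0 descent steps not counted)

14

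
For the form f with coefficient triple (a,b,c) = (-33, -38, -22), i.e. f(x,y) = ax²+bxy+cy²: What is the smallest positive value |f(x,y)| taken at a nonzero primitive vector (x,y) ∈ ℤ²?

translate: b→-28 (≡38 mod 66), so (33,38,22)→(33,-28,17)
flip: (33,-28,17)→(17,28,33)
translate: b→-6 (≡28 mod 34), so (17,28,33)→(17,-6,22)
reduced (well bottom): (17,-6,22) with a≤c, −a<b≤a
well minimum |f| = |-17| = 17 (negative-definite)

17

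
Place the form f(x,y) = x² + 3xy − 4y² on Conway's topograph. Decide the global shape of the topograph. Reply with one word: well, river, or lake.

D = b²−4ac = 3² − 4·1·(-4) = 25
D = 5² is a perfect square ⇒ form factors over ℤ ⇒ lakes

lake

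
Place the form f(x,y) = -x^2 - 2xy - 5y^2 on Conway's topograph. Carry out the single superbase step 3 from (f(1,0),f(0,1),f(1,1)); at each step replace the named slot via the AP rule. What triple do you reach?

start (-1,-5,-8) = (f(1,0),f(0,1),f(1,1))
replace slot 3: 2·((-1)+(-5)) − (-8) = -4 → (-1,-5,-4)

-1,-5,-4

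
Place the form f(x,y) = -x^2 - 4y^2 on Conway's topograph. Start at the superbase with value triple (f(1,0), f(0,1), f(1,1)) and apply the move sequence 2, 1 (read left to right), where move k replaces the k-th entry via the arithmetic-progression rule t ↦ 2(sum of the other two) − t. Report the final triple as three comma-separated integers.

start (-1,-4,-5) = (f(1,0),f(0,1),f(1,1))
replace slot 2: 2·((-1)+(-5)) − (-4) = -8 → (-1,-8,-5)
replace slot 1: 2·((-8)+(-5)) − (-1) = -25 → (-25,-8,-5)

-25,-8,-5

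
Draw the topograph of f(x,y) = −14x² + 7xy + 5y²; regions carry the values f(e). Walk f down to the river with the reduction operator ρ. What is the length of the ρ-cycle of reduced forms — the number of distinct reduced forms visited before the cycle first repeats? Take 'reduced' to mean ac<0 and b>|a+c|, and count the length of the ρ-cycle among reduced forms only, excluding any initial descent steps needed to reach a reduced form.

D = 329, ⌊√D⌋ = 18
descent: ρ → (5,13,-8)  [lands on river]
river: ρ → (-8,3,10)
river: ρ → (10,17,-1)
river: ρ → (-1,17,10)
river: ρ → (10,3,-8)
river: ρ → (-8,13,5)
river: ρ → (5,17,-2)
river: ρ → (-2,15,13)
river: ρ → (13,11,-4)
river: ρ → (-4,13,10)
river: ρ → (10,7,-7)
river: ρ → (-7,7,10)
river: ρ → (10,13,-4)
river: ρ → (-4,11,13)
river: ρ → (13,15,-2)
river: ρ → (-2,17,5)
ρ-cycle length = 16 (tail of 1 descent step not counted)

16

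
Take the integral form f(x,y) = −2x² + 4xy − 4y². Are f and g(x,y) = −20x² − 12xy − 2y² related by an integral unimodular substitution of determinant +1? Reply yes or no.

D₁ = -16, D₂ = -16
f is negative-definite; reduce −f:
−f: translate: b→0 (≡-4 mod 4), so (2,-4,4)→(2,0,2)
−f: reduced (well bottom): (2,0,2) with a≤c, −a<b≤a
flip sign back: reduced form of f is (-2,0,-2)
g is negative-definite; reduce −g:
−g: flip: (20,12,2)→(2,-12,20)
−g: translate: b→0 (≡-12 mod 4), so (2,-12,20)→(2,0,2)
−g: reduced (well bottom): (2,0,2) with a≤c, −a<b≤a
flip sign back: reduced form of g is (-2,0,-2)
reduced forms (-2, 0, -2) vs (-2, 0, -2) ⇒ equivalent

yes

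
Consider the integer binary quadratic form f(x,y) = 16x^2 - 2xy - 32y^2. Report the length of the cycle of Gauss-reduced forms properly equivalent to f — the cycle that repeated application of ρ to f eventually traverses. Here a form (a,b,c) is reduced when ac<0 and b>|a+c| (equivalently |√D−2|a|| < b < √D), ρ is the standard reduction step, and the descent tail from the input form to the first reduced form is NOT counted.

D = 2052, ⌊√D⌋ = 45
descent: ρ → (-32,2,16)
descent: ρ → (16,30,-18)  [lands on river]
river: ρ → (-18,42,4)
river: ρ → (4,38,-38)
river: ρ → (-38,38,4)
river: ρ → (4,42,-18)
river: ρ → (-18,30,16)
river: ρ → (16,34,-14)
river: ρ → (-14,22,28)
river: ρ → (28,34,-8)
river: ρ → (-8,30,36)
river: ρ → (36,42,-2)
river: ρ → (-2,42,36)
river: ρ → (36,30,-8)
river: ρ → (-8,34,28)
river: ρ → (28,22,-14)
river: ρ → (-14,34,16)
ρ-cycle length = 16 (tail of 2 descent steps not counted)

16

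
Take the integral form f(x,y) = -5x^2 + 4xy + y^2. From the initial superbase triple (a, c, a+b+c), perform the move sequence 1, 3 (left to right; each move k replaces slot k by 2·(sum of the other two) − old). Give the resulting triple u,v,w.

start (-5,1,0) = (f(1,0),f(0,1),f(1,1))
replace slot 1: 2·(1+0) − (-5) = 7 → (7,1,0)
replace slot 3: 2·(7+1) − 0 = 16 → (7,1,16)

7,1,16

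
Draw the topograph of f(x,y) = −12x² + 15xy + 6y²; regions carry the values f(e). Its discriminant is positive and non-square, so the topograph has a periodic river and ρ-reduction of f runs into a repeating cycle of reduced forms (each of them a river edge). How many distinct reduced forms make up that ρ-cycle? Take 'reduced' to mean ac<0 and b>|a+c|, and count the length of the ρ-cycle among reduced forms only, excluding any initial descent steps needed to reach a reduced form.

D = 513, ⌊√D⌋ = 22
river: ρ → (6,21,-3)
river: ρ → (-3,21,6)
river: ρ → (6,15,-12)
river: ρ → (-12,9,9)
river: ρ → (9,9,-12)
river: ρ → (-12,15,6)
ρ-cycle length = 6 (tail of 0 descent steps not counted)

6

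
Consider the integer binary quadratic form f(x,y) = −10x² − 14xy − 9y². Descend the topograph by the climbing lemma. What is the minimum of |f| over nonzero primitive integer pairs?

translate: b→-6 (≡14 mod 20), so (10,14,9)→(10,-6,5)
flip: (10,-6,5)→(5,6,10)
translate: b→-4 (≡6 mod 10), so (5,6,10)→(5,-4,9)
reduced (well bottom): (5,-4,9) with a≤c, −a<b≤a
well minimum |f| = |-5| = 5 (negative-definite)

5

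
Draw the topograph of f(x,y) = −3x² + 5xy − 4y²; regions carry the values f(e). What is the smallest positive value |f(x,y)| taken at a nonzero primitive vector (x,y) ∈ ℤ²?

translate: b→1 (≡-5 mod 6), so (3,-5,4)→(3,1,2)
flip: (3,1,2)→(2,-1,3)
reduced (well bottom): (2,-1,3) with a≤c, −a<b≤a
well minimum |f| = |-2| = 2 (negative-definite)

2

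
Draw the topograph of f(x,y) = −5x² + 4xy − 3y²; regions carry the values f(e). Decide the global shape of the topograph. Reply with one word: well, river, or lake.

D = b²−4ac = 4² − 4·(-5)·(-3) = -44
D < 0 ⇒ definite ⇒ every region one sign ⇒ single well

well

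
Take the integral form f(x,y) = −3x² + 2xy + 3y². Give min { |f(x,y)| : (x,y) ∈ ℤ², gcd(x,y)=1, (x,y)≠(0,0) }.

river: ρ → (3,4,-2)
river: ρ → (-2,4,3)
river: ρ → (3,2,-3)
river: ρ → (-3,4,2)
river: ρ → (2,4,-3)
river: ρ → (-3,2,3)
closes: descent 0, river 6
min |a| on river = 2

2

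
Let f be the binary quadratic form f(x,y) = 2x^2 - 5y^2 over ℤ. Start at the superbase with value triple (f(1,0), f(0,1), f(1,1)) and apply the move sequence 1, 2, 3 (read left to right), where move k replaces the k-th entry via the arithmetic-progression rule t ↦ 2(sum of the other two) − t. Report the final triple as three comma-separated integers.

start (2,-5,-3) = (f(1,0),f(0,1),f(1,1))
replace slot 1: 2·((-5)+(-3)) − 2 = -18 → (-18,-5,-3)
replace slot 2: 2·((-18)+(-3)) − (-5) = -37 → (-18,-37,-3)
replace slot 3: 2·((-18)+(-37)) − (-3) = -107 → (-18,-37,-107)

-18,-37,-107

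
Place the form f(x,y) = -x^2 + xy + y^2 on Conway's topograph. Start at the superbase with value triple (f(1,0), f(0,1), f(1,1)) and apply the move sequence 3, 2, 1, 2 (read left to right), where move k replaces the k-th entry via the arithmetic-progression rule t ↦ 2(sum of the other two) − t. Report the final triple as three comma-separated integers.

start (-1,1,1) = (f(1,0),f(0,1),f(1,1))
replace slot 3: 2·((-1)+1) − 1 = -1 → (-1,1,-1)
replace slot 2: 2·((-1)+(-1)) − 1 = -5 → (-1,-5,-1)
replace slot 1: 2·((-5)+(-1)) − (-1) = -11 → (-11,-5,-1)
replace slot 2: 2·((-11)+(-1)) − (-5) = -19 → (-11,-19,-1)

-11,-19,-1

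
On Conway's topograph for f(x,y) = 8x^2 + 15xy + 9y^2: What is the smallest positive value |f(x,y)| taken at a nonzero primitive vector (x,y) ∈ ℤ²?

translate: b→-1 (≡15 mod 16), so (8,15,9)→(8,-1,2)
flip: (8,-1,2)→(2,1,8)
reduced (well bottom): (2,1,8) with a≤c, −a<b≤a
well minimum = a = 2

2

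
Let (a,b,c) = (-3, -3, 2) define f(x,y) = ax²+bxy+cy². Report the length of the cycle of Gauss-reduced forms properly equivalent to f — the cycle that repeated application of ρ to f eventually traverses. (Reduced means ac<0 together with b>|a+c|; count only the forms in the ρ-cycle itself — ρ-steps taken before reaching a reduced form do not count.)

D = 33, ⌊√D⌋ = 5
descent: ρ → (2,3,-3)  [lands on river]
river: ρ → (-3,3,2)
river: ρ → (2,5,-1)
river: ρ → (-1,5,2)
ρ-cycle length = 4 (tail of 1 descent step not counted)

4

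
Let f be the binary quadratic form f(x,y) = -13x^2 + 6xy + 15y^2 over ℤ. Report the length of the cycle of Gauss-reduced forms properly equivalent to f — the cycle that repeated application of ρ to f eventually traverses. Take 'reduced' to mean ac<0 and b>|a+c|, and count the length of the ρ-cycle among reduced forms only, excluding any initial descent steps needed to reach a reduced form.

D = 816, ⌊√D⌋ = 28
river: ρ → (15,24,-4)
river: ρ → (-4,24,15)
river: ρ → (15,6,-13)
river: ρ → (-13,20,8)
river: ρ → (8,28,-1)
river: ρ → (-1,28,8)
river: ρ → (8,20,-13)
river: ρ → (-13,6,15)
ρ-cycle length = 8 (tail of 0 descent steps not counted)

8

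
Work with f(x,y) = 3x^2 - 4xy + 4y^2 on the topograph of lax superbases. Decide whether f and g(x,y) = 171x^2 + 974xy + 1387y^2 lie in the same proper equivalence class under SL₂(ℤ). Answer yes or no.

D₁ = -32, D₂ = -32
f: translate: b→2 (≡-4 mod 6), so (3,-4,4)→(3,2,3)
f: reduced (well bottom): (3,2,3) with a≤c, −a<b≤a
g: translate: b→-52 (≡974 mod 342), so (171,974,1387)→(171,-52,4)
g: flip: (171,-52,4)→(4,52,171)
g: translate: b→4 (≡52 mod 8), so (4,52,171)→(4,4,3)
g: flip: (4,4,3)→(3,-4,4)
g: translate: b→2 (≡-4 mod 6), so (3,-4,4)→(3,2,3)
g: reduced (well bottom): (3,2,3) with a≤c, −a<b≤a
reduced forms (3, 2, 3) vs (3, 2, 3) ⇒ equivalent

yes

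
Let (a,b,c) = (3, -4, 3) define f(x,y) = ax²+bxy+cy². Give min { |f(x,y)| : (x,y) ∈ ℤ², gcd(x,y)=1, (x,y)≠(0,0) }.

translate: b→2 (≡-4 mod 6), so (3,-4,3)→(3,2,2)
flip: (3,2,2)→(2,-2,3)
translate: b→2 (≡-2 mod 4), so (2,-2,3)→(2,2,3)
reduced (well bottom): (2,2,3) with a≤c, −a<b≤a
well minimum = a = 2

2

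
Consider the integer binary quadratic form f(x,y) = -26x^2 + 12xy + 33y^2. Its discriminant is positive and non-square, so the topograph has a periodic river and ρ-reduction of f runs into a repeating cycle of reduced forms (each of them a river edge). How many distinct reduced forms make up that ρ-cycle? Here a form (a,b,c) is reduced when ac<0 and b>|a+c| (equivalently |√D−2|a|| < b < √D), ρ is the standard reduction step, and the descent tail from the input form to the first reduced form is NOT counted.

D = 3576, ⌊√D⌋ = 59
river: ρ → (33,54,-5)
river: ρ → (-5,56,22)
river: ρ → (22,32,-29)
river: ρ → (-29,26,25)
river: ρ → (25,24,-30)
river: ρ → (-30,36,19)
river: ρ → (19,40,-26)
river: ρ → (-26,12,33)
ρ-cycle length = 8 (tail of 0 descent steps not counted)

8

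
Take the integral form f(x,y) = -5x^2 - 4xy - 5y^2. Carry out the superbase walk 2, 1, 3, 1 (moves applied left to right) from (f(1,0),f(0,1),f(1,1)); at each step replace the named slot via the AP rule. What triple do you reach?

start (-5,-5,-14) = (f(1,0),f(0,1),f(1,1))
replace slot 2: 2·((-5)+(-14)) − (-5) = -33 → (-5,-33,-14)
replace slot 1: 2·((-33)+(-14)) − (-5) = -89 → (-89,-33,-14)
replace slot 3: 2·((-89)+(-33)) − (-14) = -230 → (-89,-33,-230)
replace slot 1: 2·((-33)+(-230)) − (-89) = -437 → (-437,-33,-230)

-437,-33,-230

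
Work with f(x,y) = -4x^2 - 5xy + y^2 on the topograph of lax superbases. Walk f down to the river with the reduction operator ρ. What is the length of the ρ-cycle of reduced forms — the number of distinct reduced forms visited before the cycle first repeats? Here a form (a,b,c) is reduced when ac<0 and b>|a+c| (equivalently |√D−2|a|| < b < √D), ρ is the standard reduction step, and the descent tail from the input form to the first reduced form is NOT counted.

D = 41, ⌊√D⌋ = 6
descent: ρ → (1,5,-4)  [lands on river]
river: ρ → (-4,3,2)
river: ρ → (2,5,-2)
river: ρ → (-2,3,4)
river: ρ → (4,5,-1)
river: ρ → (-1,5,4)
river: ρ → (4,3,-2)
river: ρ → (-2,5,2)
river: ρ → (2,3,-4)
river: ρ → (-4,5,1)
ρ-cycle length = 10 (tail of 1 descent step not counted)

10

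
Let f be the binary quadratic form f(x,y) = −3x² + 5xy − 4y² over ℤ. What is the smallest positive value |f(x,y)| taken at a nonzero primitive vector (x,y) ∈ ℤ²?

translate: b→1 (≡-5 mod 6), so (3,-5,4)→(3,1,2)
flip: (3,1,2)→(2,-1,3)
reduced (well bottom): (2,-1,3) with a≤c, −a<b≤a
well minimum |f| = |-2| = 2 (negative-definite)

2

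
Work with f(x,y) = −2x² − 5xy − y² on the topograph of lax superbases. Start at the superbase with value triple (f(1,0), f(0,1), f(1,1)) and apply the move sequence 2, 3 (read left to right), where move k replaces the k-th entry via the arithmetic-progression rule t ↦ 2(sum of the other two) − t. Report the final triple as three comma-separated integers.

start (-2,-1,-8) = (f(1,0),f(0,1),f(1,1))
replace slot 2: 2·((-2)+(-8)) − (-1) = -19 → (-2,-19,-8)
replace slot 3: 2·((-2)+(-19)) − (-8) = -34 → (-2,-19,-34)

-2,-19,-34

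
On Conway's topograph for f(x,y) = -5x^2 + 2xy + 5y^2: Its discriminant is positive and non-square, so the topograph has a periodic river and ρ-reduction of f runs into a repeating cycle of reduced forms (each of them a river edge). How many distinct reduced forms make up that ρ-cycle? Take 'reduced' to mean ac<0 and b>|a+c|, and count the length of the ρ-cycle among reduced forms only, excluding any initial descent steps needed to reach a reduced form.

D = 104, ⌊√D⌋ = 10
river: ρ → (5,8,-2)
river: ρ → (-2,8,5)
river: ρ → (5,2,-5)
river: ρ → (-5,8,2)
river: ρ → (2,8,-5)
river: ρ → (-5,2,5)
ρ-cycle length = 6 (tail of 0 descent steps not counted)

6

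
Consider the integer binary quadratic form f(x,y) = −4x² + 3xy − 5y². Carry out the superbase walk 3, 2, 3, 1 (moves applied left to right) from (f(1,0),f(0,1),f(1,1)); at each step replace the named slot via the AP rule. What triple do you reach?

start (-4,-5,-6) = (f(1,0),f(0,1),f(1,1))
replace slot 3: 2·((-4)+(-5)) − (-6) = -12 → (-4,-5,-12)
replace slot 2: 2·((-4)+(-12)) − (-5) = -27 → (-4,-27,-12)
replace slot 3: 2·((-4)+(-27)) − (-12) = -50 → (-4,-27,-50)
replace slot 1: 2·((-27)+(-50)) − (-4) = -150 → (-150,-27,-50)

-150,-27,-50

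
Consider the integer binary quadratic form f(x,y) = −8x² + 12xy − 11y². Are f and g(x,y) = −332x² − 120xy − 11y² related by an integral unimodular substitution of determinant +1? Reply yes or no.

D₁ = -208, D₂ = -208
f is negative-definite; reduce −f:
−f: translate: b→4 (≡-12 mod 16), so (8,-12,11)→(8,4,7)
−f: flip: (8,4,7)→(7,-4,8)
−f: reduced (well bottom): (7,-4,8) with a≤c, −a<b≤a
flip sign back: reduced form of f is (-7,4,-8)
g is negative-definite; reduce −g:
−g: flip: (332,120,11)→(11,-120,332)
−g: translate: b→-10 (≡-120 mod 22), so (11,-120,332)→(11,-10,7)
−g: flip: (11,-10,7)→(7,10,11)
−g: translate: b→-4 (≡10 mod 14), so (7,10,11)→(7,-4,8)
−g: reduced (well bottom): (7,-4,8) with a≤c, −a<b≤a
flip sign back: reduced form of g is (-7,4,-8)
reduced forms (-7, 4, -8) vs (-7, 4, -8) ⇒ equivalent

yes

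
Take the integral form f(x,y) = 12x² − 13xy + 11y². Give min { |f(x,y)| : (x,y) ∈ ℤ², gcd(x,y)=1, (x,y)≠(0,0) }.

translate: b→11 (≡-13 mod 24), so (12,-13,11)→(12,11,10)
flip: (12,11,10)→(10,-11,12)
translate: b→9 (≡-11 mod 20), so (10,-11,12)→(10,9,11)
reduced (well bottom): (10,9,11) with a≤c, −a<b≤a
well minimum = a = 10

10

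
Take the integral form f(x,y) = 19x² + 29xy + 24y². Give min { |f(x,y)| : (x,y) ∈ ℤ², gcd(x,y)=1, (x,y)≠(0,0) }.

translate: b→-9 (≡29 mod 38), so (19,29,24)→(19,-9,14)
flip: (19,-9,14)→(14,9,19)
reduced (well bottom): (14,9,19) with a≤c, −a<b≤a
well minimum = a = 14

14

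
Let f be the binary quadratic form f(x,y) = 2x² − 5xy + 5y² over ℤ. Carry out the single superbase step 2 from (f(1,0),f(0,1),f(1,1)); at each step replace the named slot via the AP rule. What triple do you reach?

start (2,5,2) = (f(1,0),f(0,1),f(1,1))
replace slot 2: 2·(2+2) − 5 = 3 → (2,3,2)

2,3,2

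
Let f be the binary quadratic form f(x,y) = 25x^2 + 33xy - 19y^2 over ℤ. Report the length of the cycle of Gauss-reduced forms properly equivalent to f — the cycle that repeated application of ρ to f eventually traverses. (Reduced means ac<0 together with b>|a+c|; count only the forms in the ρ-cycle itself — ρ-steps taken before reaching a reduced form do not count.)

D = 2989, ⌊√D⌋ = 54
river: ρ → (-19,43,15)
river: ρ → (15,47,-13)
river: ρ → (-13,31,39)
river: ρ → (39,47,-5)
river: ρ → (-5,53,9)
river: ρ → (9,37,-45)
river: ρ → (-45,53,1)
river: ρ → (1,53,-45)
river: ρ → (-45,37,9)
river: ρ → (9,53,-5)
river: ρ → (-5,47,39)
river: ρ → (39,31,-13)
river: ρ → (-13,47,15)
river: ρ → (15,43,-19)
river: ρ → (-19,33,25)
river: ρ → (25,17,-27)
river: ρ → (-27,37,15)
river: ρ → (15,53,-3)
river: ρ → (-3,49,49)
river: ρ → (49,49,-3)
river: ρ → (-3,53,15)
river: ρ → (15,37,-27)
river: ρ → (-27,17,25)
river: ρ → (25,33,-19)
ρ-cycle length = 24 (tail of 0 descent steps not counted)

24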